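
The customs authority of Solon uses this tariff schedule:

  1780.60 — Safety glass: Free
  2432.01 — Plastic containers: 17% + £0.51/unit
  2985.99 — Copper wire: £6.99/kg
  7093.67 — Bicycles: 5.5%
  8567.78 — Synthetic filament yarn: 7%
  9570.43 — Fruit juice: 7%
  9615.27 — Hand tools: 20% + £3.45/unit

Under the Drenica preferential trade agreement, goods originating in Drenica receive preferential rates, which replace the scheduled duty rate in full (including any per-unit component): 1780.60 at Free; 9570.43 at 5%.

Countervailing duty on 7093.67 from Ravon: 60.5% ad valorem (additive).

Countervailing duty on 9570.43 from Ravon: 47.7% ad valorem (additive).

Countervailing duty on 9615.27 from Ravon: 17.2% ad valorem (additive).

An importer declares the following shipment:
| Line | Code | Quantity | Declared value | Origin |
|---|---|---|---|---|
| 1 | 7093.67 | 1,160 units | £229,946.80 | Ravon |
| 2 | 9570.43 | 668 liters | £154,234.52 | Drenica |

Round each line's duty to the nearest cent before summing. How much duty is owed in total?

£159,476.62

Line 1 (7093.67, Ravon, 1,160 units, £229,946.80):
Base rate for 7093.67 is 5.5%.
Additional duty on 7093.67 from Ravon: +60.5%. Applied ad valorem rate: 5.5% + 60.5% = 66%.
Duty = £229,946.80 × 66% = £151,764.89.
Line 2 (9570.43, Drenica, 668 liters, £154,234.52):
Base rate for 9570.43 is 7%.
Origin Drenica qualifies under the Solon–Drenica agreement and 9570.43 is covered: preferential rate 5% applies instead.
The additional-duty order on 9570.43 targets Ravon, not Drenica; it does not apply.
Duty = £154,234.52 × 5% = £7,711.73.
Total = £151,764.89 + £7,711.73 = £159,476.62.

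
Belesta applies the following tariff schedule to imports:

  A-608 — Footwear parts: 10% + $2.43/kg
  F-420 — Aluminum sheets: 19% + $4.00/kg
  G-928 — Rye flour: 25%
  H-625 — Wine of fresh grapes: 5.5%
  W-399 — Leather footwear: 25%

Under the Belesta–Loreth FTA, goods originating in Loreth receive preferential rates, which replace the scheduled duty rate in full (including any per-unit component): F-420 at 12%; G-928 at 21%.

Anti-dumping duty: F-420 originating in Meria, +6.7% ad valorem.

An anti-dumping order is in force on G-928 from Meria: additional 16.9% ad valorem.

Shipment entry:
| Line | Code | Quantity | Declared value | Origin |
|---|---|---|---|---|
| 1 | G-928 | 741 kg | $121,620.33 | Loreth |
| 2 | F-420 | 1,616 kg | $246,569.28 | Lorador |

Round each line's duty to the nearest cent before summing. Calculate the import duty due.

$78,852.43

Line 1 (G-928, Loreth, 741 kg, $121,620.33):
Base rate for G-928 is 25%.
Origin Loreth qualifies under the Belesta–Loreth agreement and G-928 is covered: preferential rate 21% applies instead.
The additional-duty order on G-928 targets Meria, not Loreth; it does not apply.
Duty = $121,620.33 × 21% = $25,540.27.
Line 2 (F-420, Lorador, 1,616 kg, $246,569.28):
Base rate for F-420 is 19% + $4.00/kg.
F-420 has an FTA preferential rate, but origin Lorador is not Loreth; base rate stands.
The additional-duty order on F-420 targets Meria, not Lorador; it does not apply.
Duty = $246,569.28 × 19% + 1,616 × $4.00 = $53,312.16.
Total = $25,540.27 + $53,312.16 = $78,852.43.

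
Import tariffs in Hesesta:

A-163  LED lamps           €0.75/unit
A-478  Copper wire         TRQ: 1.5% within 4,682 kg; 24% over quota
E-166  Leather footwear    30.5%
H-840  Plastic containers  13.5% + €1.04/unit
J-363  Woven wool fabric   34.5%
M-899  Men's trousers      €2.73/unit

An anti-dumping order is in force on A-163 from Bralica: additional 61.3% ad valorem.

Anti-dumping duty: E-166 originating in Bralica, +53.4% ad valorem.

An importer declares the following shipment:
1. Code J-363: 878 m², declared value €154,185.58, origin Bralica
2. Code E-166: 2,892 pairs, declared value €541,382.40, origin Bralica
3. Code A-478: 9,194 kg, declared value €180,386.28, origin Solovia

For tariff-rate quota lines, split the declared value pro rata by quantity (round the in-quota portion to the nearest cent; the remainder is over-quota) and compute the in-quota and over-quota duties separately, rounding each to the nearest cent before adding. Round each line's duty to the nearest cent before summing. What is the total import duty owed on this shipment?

Line 1 (J-363, Bralica, 878 m², €154,185.58):
Base rate for J-363 is 34.5%.
Duty = €154,185.58 × 34.5% = €53,194.03.
Line 2 (E-166, Bralica, 2,892 pairs, €541,382.40):
Base rate for E-166 is 30.5%.
Additional duty on E-166 from Bralica: +53.4%. Applied ad valorem rate: 30.5% + 53.4% = 83.9%.
Duty = €541,382.40 × 83.9% = €454,219.83.
Line 3 (A-478, Solovia, 9,194 kg, €180,386.28):
Code A-478 is under a tariff-rate quota (threshold 4,682 kg). In-quota: 4,682 kg at 1.5%; over-quota: 4,512 kg at 24%.
Pro-rata value split: in-quota = €180,386.28 × 4,682/9,194 = €91,860.84; over-quota = €180,386.28 − €91,860.84 = €88,525.44.
In-quota duty = €91,860.84 × 1.5% = €1,377.91. Over-quota duty = €88,525.44 × 24% = €21,246.11.
Line duty = €1,377.91 + €21,246.11 = €22,624.02.
Total = €53,194.03 + €454,219.83 + €22,624.02 = €530,037.88.

€530,037.88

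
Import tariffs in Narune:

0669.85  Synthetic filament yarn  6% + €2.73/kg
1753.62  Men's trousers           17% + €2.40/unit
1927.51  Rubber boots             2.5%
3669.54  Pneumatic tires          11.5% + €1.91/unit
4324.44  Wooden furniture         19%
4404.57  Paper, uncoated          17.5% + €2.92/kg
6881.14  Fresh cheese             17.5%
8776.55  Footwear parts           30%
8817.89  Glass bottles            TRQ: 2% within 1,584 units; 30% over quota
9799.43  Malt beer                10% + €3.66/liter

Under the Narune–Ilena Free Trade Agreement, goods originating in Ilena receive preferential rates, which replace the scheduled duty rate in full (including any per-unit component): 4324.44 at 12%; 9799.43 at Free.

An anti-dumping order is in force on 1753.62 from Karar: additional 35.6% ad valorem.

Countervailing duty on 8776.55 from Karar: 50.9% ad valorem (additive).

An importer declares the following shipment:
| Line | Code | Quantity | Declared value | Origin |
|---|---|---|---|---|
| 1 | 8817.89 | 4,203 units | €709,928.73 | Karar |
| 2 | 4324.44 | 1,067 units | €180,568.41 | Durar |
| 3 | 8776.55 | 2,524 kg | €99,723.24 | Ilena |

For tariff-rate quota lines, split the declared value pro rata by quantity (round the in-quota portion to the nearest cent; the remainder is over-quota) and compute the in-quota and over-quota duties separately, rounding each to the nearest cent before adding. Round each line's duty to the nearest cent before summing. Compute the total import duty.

€202,288.63

Line 1 (8817.89, Karar, 4,203 units, €709,928.73):
Code 8817.89 is under a tariff-rate quota (threshold 1,584 units). In-quota: 1,584 units at 2%; over-quota: 2,619 units at 30%.
Pro-rata value split: in-quota = €709,928.73 × 1,584/4,203 = €267,553.44; over-quota = €709,928.73 − €267,553.44 = €442,375.29.
In-quota duty = €267,553.44 × 2% = €5,351.07. Over-quota duty = €442,375.29 × 30% = €132,712.59.
Line duty = €5,351.07 + €132,712.59 = €138,063.66.
Line 2 (4324.44, Durar, 1,067 units, €180,568.41):
Base rate for 4324.44 is 19%.
4324.44 has an FTA preferential rate, but origin Durar is not Ilena; base rate stands.
Duty = €180,568.41 × 19% = €34,308.00.
Line 3 (8776.55, Ilena, 2,524 kg, €99,723.24):
Base rate for 8776.55 is 30%.
Origin Ilena is the FTA partner but 8776.55 is not on the preference list; base rate stands.
The additional-duty order on 8776.55 targets Karar, not Ilena; it does not apply.
Duty = €99,723.24 × 30% = €29,916.97.
Total = €138,063.66 + €34,308.00 + €29,916.97 = €202,288.63.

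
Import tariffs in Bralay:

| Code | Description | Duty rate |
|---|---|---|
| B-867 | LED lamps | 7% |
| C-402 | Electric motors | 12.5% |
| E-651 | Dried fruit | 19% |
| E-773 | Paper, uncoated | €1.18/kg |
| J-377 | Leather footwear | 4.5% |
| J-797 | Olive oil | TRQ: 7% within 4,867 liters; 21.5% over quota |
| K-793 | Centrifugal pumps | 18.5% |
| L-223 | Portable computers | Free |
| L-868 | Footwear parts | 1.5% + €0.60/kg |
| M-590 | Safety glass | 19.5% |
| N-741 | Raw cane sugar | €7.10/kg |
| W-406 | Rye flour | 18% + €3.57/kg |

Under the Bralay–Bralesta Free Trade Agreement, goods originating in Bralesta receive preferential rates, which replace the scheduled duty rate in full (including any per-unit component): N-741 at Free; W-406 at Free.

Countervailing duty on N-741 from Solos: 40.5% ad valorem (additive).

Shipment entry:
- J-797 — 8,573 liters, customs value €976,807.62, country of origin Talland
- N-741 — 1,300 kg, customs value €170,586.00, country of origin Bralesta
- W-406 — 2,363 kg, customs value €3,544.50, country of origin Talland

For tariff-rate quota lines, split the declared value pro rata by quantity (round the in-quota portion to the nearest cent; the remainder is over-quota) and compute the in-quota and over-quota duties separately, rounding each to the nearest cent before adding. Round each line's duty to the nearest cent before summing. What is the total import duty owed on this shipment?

Line 1 (J-797, Talland, 8,573 liters, €976,807.62):
Code J-797 is under a tariff-rate quota (threshold 4,867 liters). In-quota: 4,867 liters at 7%; over-quota: 3,706 liters at 21.5%.
Pro-rata value split: in-quota = €976,807.62 × 4,867/8,573 = €554,545.98; over-quota = €976,807.62 − €554,545.98 = €422,261.64.
In-quota duty = €554,545.98 × 7% = €38,818.22. Over-quota duty = €422,261.64 × 21.5% = €90,786.25.
Line duty = €38,818.22 + €90,786.25 = €129,604.47.
Line 2 (N-741, Bralesta, 1,300 kg, €170,586.00):
Base rate for N-741 is €7.10/kg.
Origin Bralesta qualifies under the Bralay–Bralesta agreement and N-741 is covered: preferential rate Free applies instead.
The additional-duty order on N-741 targets Solos, not Bralesta; it does not apply.
Duty = €170,586.00 × 0% = €0.00.
Line 3 (W-406, Talland, 2,363 kg, €3,544.50):
Base rate for W-406 is 18% + €3.57/kg.
W-406 has an FTA preferential rate, but origin Talland is not Bralesta; base rate stands.
Duty = €3,544.50 × 18% + 2,363 × €3.57 = €9,073.92.
Total = €129,604.47 + €0.00 + €9,073.92 = €138,678.39.

€138,678.39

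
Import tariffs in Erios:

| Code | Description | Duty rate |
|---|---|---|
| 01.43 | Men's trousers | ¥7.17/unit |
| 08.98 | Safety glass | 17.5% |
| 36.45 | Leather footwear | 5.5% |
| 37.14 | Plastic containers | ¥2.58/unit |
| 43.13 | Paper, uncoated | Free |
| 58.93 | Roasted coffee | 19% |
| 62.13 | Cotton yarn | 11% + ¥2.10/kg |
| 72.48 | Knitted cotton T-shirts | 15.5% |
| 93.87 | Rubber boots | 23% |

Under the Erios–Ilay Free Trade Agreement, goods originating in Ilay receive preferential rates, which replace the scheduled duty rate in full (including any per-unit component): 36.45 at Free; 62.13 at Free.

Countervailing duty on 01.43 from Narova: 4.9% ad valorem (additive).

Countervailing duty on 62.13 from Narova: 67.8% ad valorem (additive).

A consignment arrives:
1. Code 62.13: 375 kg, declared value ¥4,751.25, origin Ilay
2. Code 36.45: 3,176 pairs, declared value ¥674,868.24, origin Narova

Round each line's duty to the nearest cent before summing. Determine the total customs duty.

¥37,117.75

Line 1 (62.13, Ilay, 375 kg, ¥4,751.25):
Base rate for 62.13 is 11% + ¥2.10/kg.
Origin Ilay qualifies under the Erios–Ilay agreement and 62.13 is covered: preferential rate Free applies instead.
The additional-duty order on 62.13 targets Narova, not Ilay; it does not apply.
Duty = ¥4,751.25 × 0% = ¥0.00.
Line 2 (36.45, Narova, 3,176 pairs, ¥674,868.24):
Base rate for 36.45 is 5.5%.
36.45 has an FTA preferential rate, but origin Narova is not Ilay; base rate stands.
Duty = ¥674,868.24 × 5.5% = ¥37,117.75.
Total = ¥0.00 + ¥37,117.75 = ¥37,117.75.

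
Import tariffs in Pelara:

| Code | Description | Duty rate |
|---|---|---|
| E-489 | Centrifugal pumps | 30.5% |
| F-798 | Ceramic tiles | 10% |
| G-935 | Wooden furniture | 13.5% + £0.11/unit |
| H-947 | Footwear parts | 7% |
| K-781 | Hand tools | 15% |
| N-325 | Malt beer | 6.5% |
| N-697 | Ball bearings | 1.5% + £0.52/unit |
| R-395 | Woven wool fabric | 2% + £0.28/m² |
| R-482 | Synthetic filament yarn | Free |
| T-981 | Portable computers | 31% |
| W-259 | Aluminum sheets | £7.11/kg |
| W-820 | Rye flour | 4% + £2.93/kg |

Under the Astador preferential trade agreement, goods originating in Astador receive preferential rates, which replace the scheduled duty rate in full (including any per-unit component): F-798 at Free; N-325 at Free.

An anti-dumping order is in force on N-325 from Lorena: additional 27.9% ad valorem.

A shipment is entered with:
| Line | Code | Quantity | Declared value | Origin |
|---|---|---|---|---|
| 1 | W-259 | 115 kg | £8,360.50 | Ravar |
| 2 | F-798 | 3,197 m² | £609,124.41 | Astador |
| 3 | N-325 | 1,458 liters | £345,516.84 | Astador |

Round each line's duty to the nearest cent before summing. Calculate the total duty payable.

Line 1 (W-259, Ravar, 115 kg, £8,360.50):
Base rate for W-259 is £7.11/kg.
Duty = 115 × £7.11 = £817.65.
Line 2 (F-798, Astador, 3,197 m², £609,124.41):
Base rate for F-798 is 10%.
Origin Astador qualifies under the Pelara–Astador agreement and F-798 is covered: preferential rate Free applies instead.
Duty = £609,124.41 × 0% = £0.00.
Line 3 (N-325, Astador, 1,458 liters, £345,516.84):
Base rate for N-325 is 6.5%.
Origin Astador qualifies under the Pelara–Astador agreement and N-325 is covered: preferential rate Free applies instead.
The additional-duty order on N-325 targets Lorena, not Astador; it does not apply.
Duty = £345,516.84 × 0% = £0.00.
Total = £817.65 + £0.00 + £0.00 = £817.65.

£817.65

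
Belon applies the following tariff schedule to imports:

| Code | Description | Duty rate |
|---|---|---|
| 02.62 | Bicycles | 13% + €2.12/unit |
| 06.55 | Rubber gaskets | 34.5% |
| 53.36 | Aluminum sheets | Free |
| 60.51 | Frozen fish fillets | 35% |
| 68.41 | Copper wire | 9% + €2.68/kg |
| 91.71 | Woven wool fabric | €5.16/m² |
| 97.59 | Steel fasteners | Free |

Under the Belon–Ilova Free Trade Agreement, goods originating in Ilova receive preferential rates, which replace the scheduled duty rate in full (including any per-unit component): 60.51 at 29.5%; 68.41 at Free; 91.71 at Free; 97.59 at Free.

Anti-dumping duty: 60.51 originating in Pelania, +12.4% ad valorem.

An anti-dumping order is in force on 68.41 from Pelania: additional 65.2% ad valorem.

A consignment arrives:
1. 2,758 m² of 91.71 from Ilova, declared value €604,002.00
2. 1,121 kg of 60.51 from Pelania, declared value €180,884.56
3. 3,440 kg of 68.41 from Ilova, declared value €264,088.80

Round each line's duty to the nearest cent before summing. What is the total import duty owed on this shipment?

Line 1 (91.71, Ilova, 2,758 m², €604,002.00):
Base rate for 91.71 is €5.16/m².
Origin Ilova qualifies under the Belon–Ilova agreement and 91.71 is covered: preferential rate Free applies instead.
Duty = €604,002.00 × 0% = €0.00.
Line 2 (60.51, Pelania, 1,121 kg, €180,884.56):
Base rate for 60.51 is 35%.
60.51 has an FTA preferential rate, but origin Pelania is not Ilova; base rate stands.
Additional duty on 60.51 from Pelania: +12.4%. Applied ad valorem rate: 35% + 12.4% = 47.4%.
Duty = €180,884.56 × 47.4% = €85,739.28.
Line 3 (68.41, Ilova, 3,440 kg, €264,088.80):
Base rate for 68.41 is 9% + €2.68/kg.
Origin Ilova qualifies under the Belon–Ilova agreement and 68.41 is covered: preferential rate Free applies instead.
The additional-duty order on 68.41 targets Pelania, not Ilova; it does not apply.
Duty = €264,088.80 × 0% = €0.00.
Total = €0.00 + €85,739.28 + €0.00 = €85,739.28.

€85,739.28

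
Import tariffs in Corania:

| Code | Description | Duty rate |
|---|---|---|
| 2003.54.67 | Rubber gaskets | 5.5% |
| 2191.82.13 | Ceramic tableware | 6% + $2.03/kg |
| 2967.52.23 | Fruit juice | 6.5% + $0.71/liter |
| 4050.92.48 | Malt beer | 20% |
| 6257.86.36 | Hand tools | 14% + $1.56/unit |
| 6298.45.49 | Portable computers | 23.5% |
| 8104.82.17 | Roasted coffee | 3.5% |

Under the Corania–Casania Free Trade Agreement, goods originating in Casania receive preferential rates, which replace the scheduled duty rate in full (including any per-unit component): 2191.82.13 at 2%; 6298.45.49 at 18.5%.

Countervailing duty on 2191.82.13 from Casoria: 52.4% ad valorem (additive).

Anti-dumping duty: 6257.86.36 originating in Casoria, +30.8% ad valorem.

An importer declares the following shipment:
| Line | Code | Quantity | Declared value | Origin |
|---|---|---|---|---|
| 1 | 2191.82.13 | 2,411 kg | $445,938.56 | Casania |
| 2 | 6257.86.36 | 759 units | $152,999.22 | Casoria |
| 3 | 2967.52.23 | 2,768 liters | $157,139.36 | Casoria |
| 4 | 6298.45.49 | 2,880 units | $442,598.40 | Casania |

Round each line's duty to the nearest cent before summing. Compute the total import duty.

$172,706.50

Line 1 (2191.82.13, Casania, 2,411 kg, $445,938.56):
Base rate for 2191.82.13 is 6% + $2.03/kg.
Origin Casania qualifies under the Corania–Casania agreement and 2191.82.13 is covered: preferential rate 2% applies instead.
The additional-duty order on 2191.82.13 targets Casoria, not Casania; it does not apply.
Duty = $445,938.56 × 2% = $8,918.77.
Line 2 (6257.86.36, Casoria, 759 units, $152,999.22):
Base rate for 6257.86.36 is 14% + $1.56/unit.
Additional duty on 6257.86.36 from Casoria: +30.8%. Applied ad valorem rate: 14% + 30.8% = 44.8%.
Duty = $152,999.22 × 44.8% + 759 × $1.56 = $69,727.69.
Line 3 (2967.52.23, Casoria, 2,768 liters, $157,139.36):
Base rate for 2967.52.23 is 6.5% + $0.71/liter.
Duty = $157,139.36 × 6.5% + 2,768 × $0.71 = $12,179.34.
Line 4 (6298.45.49, Casania, 2,880 units, $442,598.40):
Base rate for 6298.45.49 is 23.5%.
Origin Casania qualifies under the Corania–Casania agreement and 6298.45.49 is covered: preferential rate 18.5% applies instead.
Duty = $442,598.40 × 18.5% = $81,880.70.
Total = $8,918.77 + $69,727.69 + $12,179.34 + $81,880.70 = $172,706.50.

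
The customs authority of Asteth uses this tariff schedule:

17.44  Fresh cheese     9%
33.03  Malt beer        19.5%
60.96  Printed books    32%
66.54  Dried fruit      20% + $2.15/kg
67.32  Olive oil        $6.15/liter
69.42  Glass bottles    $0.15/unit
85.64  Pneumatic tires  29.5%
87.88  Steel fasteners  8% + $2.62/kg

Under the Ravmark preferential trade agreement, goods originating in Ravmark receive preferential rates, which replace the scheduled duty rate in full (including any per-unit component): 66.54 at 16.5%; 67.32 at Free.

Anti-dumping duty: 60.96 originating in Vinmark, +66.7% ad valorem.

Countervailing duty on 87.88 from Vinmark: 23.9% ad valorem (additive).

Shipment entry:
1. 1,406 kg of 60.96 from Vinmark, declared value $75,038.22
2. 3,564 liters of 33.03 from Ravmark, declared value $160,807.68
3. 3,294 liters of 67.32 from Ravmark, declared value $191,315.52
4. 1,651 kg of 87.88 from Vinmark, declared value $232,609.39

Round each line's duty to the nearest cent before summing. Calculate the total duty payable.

Line 1 (60.96, Vinmark, 1,406 kg, $75,038.22):
Base rate for 60.96 is 32%.
Additional duty on 60.96 from Vinmark: +66.7%. Applied ad valorem rate: 32% + 66.7% = 98.7%.
Duty = $75,038.22 × 98.7% = $74,062.72.
Line 2 (33.03, Ravmark, 3,564 liters, $160,807.68):
Base rate for 33.03 is 19.5%.
Origin Ravmark is the FTA partner but 33.03 is not on the preference list; base rate stands.
Duty = $160,807.68 × 19.5% = $31,357.50.
Line 3 (67.32, Ravmark, 3,294 liters, $191,315.52):
Base rate for 67.32 is $6.15/liter.
Origin Ravmark qualifies under the Asteth–Ravmark agreement and 67.32 is covered: preferential rate Free applies instead.
Duty = $191,315.52 × 0% = $0.00.
Line 4 (87.88, Vinmark, 1,651 kg, $232,609.39):
Base rate for 87.88 is 8% + $2.62/kg.
Additional duty on 87.88 from Vinmark: +23.9%. Applied ad valorem rate: 8% + 23.9% = 31.9%.
Duty = $232,609.39 × 31.9% + 1,651 × $2.62 = $78,528.02.
Total = $74,062.72 + $31,357.50 + $0.00 + $78,528.02 = $183,948.24.

$183,948.24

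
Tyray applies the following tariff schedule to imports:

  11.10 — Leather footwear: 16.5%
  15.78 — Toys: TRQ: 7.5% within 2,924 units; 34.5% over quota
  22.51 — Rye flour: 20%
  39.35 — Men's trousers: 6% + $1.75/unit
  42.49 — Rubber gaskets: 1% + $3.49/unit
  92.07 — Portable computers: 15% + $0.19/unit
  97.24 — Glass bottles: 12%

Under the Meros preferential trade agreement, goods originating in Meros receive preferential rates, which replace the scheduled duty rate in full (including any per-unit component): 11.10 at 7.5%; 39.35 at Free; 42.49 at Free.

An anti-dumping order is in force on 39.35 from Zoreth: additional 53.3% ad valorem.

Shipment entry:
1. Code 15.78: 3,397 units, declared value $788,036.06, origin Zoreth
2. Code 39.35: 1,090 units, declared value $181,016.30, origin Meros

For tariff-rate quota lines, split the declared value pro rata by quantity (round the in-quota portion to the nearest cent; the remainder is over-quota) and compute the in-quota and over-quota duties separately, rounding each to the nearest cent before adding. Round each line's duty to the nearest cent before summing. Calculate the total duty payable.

$88,728.87

Line 1 (15.78, Zoreth, 3,397 units, $788,036.06):
Code 15.78 is under a tariff-rate quota (threshold 2,924 units). In-quota: 2,924 units at 7.5%; over-quota: 473 units at 34.5%.
Pro-rata value split: in-quota = $788,036.06 × 2,924/3,397 = $678,309.52; over-quota = $788,036.06 − $678,309.52 = $109,726.54.
In-quota duty = $678,309.52 × 7.5% = $50,873.21. Over-quota duty = $109,726.54 × 34.5% = $37,855.66.
Line duty = $50,873.21 + $37,855.66 = $88,728.87.
Line 2 (39.35, Meros, 1,090 units, $181,016.30):
Base rate for 39.35 is 6% + $1.75/unit.
Origin Meros qualifies under the Tyray–Meros agreement and 39.35 is covered: preferential rate Free applies instead.
The additional-duty order on 39.35 targets Zoreth, not Meros; it does not apply.
Duty = $181,016.30 × 0% = $0.00.
Total = $88,728.87 + $0.00 = $88,728.87.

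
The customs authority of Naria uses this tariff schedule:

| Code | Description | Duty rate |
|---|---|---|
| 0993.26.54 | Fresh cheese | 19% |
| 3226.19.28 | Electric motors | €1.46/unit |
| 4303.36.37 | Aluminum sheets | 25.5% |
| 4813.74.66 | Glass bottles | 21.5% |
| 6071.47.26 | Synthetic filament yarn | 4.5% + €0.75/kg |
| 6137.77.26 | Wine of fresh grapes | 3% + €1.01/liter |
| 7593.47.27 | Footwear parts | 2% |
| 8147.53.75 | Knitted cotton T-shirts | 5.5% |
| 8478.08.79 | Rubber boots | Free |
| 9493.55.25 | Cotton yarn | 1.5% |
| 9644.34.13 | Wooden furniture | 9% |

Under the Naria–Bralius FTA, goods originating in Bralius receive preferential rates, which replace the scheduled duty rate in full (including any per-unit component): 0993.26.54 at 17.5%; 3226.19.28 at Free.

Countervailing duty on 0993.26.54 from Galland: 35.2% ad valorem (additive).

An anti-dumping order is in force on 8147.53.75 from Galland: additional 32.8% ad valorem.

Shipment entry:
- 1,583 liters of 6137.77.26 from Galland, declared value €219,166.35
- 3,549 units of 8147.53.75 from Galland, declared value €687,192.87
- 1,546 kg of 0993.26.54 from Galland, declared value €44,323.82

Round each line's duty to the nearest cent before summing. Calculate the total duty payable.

Line 1 (6137.77.26, Galland, 1,583 liters, €219,166.35):
Base rate for 6137.77.26 is 3% + €1.01/liter.
Duty = €219,166.35 × 3% + 1,583 × €1.01 = €8,173.82.
Line 2 (8147.53.75, Galland, 3,549 units, €687,192.87):
Base rate for 8147.53.75 is 5.5%.
Additional duty on 8147.53.75 from Galland: +32.8%. Applied ad valorem rate: 5.5% + 32.8% = 38.3%.
Duty = €687,192.87 × 38.3% = €263,194.87.
Line 3 (0993.26.54, Galland, 1,546 kg, €44,323.82):
Base rate for 0993.26.54 is 19%.
0993.26.54 has an FTA preferential rate, but origin Galland is not Bralius; base rate stands.
Additional duty on 0993.26.54 from Galland: +35.2%. Applied ad valorem rate: 19% + 35.2% = 54.2%.
Duty = €44,323.82 × 54.2% = €24,023.51.
Total = €8,173.82 + €263,194.87 + €24,023.51 = €295,392.20.

€295,392.20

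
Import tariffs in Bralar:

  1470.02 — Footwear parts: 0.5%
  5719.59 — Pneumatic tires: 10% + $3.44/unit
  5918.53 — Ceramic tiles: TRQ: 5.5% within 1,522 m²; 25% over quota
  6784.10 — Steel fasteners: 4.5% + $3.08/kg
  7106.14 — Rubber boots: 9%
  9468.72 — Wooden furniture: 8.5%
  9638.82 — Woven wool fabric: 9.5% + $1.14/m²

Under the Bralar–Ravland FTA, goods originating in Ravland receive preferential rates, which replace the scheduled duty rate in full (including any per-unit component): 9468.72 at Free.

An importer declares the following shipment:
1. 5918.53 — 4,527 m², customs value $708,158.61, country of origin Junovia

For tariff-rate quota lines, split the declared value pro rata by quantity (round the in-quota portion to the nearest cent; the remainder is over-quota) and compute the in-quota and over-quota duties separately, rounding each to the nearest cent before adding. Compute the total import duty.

$130,612.80

Line 1 (5918.53, Junovia, 4,527 m², $708,158.61):
Code 5918.53 is under a tariff-rate quota (threshold 1,522 m²). In-quota: 1,522 m² at 5.5%; over-quota: 3,005 m² at 25%.
Pro-rata value split: in-quota = $708,158.61 × 1,522/4,527 = $238,086.46; over-quota = $708,158.61 − $238,086.46 = $470,072.15.
In-quota duty = $238,086.46 × 5.5% = $13,094.76. Over-quota duty = $470,072.15 × 25% = $117,518.04.
Line duty = $13,094.76 + $117,518.04 = $130,612.80.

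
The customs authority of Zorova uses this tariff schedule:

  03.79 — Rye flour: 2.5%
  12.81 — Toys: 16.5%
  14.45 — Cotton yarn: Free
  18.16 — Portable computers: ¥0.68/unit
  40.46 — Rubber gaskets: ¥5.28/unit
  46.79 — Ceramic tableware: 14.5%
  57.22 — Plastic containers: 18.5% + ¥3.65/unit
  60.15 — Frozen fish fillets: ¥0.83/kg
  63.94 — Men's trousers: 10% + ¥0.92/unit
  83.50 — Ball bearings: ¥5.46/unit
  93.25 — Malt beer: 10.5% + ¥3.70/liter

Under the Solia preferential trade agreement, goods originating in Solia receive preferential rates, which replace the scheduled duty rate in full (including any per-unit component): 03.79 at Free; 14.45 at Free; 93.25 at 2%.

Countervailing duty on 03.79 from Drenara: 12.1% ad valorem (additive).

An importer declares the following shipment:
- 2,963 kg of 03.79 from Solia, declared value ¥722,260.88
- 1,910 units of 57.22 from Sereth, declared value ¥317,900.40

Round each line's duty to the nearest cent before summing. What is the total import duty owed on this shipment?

Line 1 (03.79, Solia, 2,963 kg, ¥722,260.88):
Base rate for 03.79 is 2.5%.
Origin Solia qualifies under the Zorova–Solia agreement and 03.79 is covered: preferential rate Free applies instead.
The additional-duty order on 03.79 targets Drenara, not Solia; it does not apply.
Duty = ¥722,260.88 × 0% = ¥0.00.
Line 2 (57.22, Sereth, 1,910 units, ¥317,900.40):
Base rate for 57.22 is 18.5% + ¥3.65/unit.
Duty = ¥317,900.40 × 18.5% + 1,910 × ¥3.65 = ¥65,783.07.
Total = ¥0.00 + ¥65,783.07 = ¥65,783.07.

¥65,783.07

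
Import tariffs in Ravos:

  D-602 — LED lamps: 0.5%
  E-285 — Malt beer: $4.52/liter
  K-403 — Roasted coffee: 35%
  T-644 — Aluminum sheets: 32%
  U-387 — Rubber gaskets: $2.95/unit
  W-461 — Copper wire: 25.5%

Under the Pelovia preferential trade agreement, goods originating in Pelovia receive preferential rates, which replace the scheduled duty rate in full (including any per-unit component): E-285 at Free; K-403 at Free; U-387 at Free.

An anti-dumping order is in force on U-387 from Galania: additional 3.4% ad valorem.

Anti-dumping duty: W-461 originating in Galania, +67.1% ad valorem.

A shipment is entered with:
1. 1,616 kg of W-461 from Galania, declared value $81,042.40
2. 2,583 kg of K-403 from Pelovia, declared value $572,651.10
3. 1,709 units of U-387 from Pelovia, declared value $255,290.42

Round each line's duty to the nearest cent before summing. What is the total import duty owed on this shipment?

Line 1 (W-461, Galania, 1,616 kg, $81,042.40):
Base rate for W-461 is 25.5%.
Additional duty on W-461 from Galania: +67.1%. Applied ad valorem rate: 25.5% + 67.1% = 92.6%.
Duty = $81,042.40 × 92.6% = $75,045.26.
Line 2 (K-403, Pelovia, 2,583 kg, $572,651.10):
Base rate for K-403 is 35%.
Origin Pelovia qualifies under the Ravos–Pelovia agreement and K-403 is covered: preferential rate Free applies instead.
Duty = $572,651.10 × 0% = $0.00.
Line 3 (U-387, Pelovia, 1,709 units, $255,290.42):
Base rate for U-387 is $2.95/unit.
Origin Pelovia qualifies under the Ravos–Pelovia agreement and U-387 is covered: preferential rate Free applies instead.
The additional-duty order on U-387 targets Galania, not Pelovia; it does not apply.
Duty = $255,290.42 × 0% = $0.00.
Total = $75,045.26 + $0.00 + $0.00 = $75,045.26.

$75,045.26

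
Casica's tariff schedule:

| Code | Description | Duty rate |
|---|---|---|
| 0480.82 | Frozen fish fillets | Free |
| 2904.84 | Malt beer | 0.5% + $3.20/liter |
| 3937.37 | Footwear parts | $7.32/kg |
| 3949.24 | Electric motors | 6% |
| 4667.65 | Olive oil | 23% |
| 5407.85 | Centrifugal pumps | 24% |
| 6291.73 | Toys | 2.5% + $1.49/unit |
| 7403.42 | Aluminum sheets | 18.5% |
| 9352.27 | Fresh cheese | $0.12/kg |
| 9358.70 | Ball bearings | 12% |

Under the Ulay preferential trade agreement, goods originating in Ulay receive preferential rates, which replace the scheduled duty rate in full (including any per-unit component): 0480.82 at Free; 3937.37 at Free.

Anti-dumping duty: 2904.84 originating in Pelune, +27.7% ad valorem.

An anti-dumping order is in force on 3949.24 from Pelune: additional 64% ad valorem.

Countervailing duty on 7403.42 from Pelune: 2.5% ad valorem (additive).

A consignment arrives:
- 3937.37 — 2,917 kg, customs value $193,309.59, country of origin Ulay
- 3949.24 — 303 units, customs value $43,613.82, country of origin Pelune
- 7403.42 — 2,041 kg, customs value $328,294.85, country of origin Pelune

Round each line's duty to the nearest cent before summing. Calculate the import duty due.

$99,471.59

Line 1 (3937.37, Ulay, 2,917 kg, $193,309.59):
Base rate for 3937.37 is $7.32/kg.
Origin Ulay qualifies under the Casica–Ulay agreement and 3937.37 is covered: preferential rate Free applies instead.
Duty = $193,309.59 × 0% = $0.00.
Line 2 (3949.24, Pelune, 303 units, $43,613.82):
Base rate for 3949.24 is 6%.
Additional duty on 3949.24 from Pelune: +64%. Applied ad valorem rate: 6% + 64% = 70%.
Duty = $43,613.82 × 70% = $30,529.67.
Line 3 (7403.42, Pelune, 2,041 kg, $328,294.85):
Base rate for 7403.42 is 18.5%.
Additional duty on 7403.42 from Pelune: +2.5%. Applied ad valorem rate: 18.5% + 2.5% = 21%.
Duty = $328,294.85 × 21% = $68,941.92.
Total = $0.00 + $30,529.67 + $68,941.92 = $99,471.59.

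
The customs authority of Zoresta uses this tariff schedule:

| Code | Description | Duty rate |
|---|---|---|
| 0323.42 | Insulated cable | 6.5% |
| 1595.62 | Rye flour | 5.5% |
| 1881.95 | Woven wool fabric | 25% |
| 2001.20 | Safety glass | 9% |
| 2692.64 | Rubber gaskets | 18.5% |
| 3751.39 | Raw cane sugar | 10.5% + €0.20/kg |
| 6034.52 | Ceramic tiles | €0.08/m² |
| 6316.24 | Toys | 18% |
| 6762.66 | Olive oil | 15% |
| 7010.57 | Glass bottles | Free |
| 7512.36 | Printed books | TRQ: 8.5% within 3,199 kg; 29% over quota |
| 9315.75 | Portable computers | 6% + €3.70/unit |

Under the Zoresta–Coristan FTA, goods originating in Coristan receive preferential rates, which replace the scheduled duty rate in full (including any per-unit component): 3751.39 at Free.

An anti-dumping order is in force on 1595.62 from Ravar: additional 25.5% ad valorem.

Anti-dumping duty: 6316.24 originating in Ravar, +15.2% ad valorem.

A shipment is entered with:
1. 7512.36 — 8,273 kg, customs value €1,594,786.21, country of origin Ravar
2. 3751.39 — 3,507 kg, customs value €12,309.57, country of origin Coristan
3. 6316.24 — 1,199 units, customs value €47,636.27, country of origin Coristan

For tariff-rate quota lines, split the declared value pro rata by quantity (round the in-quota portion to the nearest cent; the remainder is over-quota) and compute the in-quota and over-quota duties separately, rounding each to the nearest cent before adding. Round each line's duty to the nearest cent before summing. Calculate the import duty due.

Line 1 (7512.36, Ravar, 8,273 kg, €1,594,786.21):
Code 7512.36 is under a tariff-rate quota (threshold 3,199 kg). In-quota: 3,199 kg at 8.5%; over-quota: 5,074 kg at 29%.
Pro-rata value split: in-quota = €1,594,786.21 × 3,199/8,273 = €616,671.23; over-quota = €1,594,786.21 − €616,671.23 = €978,114.98.
In-quota duty = €616,671.23 × 8.5% = €52,417.05. Over-quota duty = €978,114.98 × 29% = €283,653.34.
Line duty = €52,417.05 + €283,653.34 = €336,070.39.
Line 2 (3751.39, Coristan, 3,507 kg, €12,309.57):
Base rate for 3751.39 is 10.5% + €0.20/kg.
Origin Coristan qualifies under the Zoresta–Coristan agreement and 3751.39 is covered: preferential rate Free applies instead.
Duty = €12,309.57 × 0% = €0.00.
Line 3 (6316.24, Coristan, 1,199 units, €47,636.27):
Base rate for 6316.24 is 18%.
Origin Coristan is the FTA partner but 6316.24 is not on the preference list; base rate stands.
The additional-duty order on 6316.24 targets Ravar, not Coristan; it does not apply.
Duty = €47,636.27 × 18% = €8,574.53.
Total = €336,070.39 + €0.00 + €8,574.53 = €344,644.92.

€344,644.92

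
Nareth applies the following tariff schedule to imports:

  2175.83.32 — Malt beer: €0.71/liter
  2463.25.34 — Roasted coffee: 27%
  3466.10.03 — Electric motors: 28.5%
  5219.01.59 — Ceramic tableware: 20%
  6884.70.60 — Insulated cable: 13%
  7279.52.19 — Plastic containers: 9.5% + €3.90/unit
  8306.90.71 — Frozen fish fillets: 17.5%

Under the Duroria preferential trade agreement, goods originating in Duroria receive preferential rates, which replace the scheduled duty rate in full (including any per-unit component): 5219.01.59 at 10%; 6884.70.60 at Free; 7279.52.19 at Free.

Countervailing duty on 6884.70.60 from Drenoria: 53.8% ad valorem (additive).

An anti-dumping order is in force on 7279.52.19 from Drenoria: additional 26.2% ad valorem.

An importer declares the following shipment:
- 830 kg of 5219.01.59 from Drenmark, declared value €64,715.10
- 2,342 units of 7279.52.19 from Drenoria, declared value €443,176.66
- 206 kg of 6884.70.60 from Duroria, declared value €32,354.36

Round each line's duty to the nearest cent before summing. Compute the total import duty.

€180,290.89

Line 1 (5219.01.59, Drenmark, 830 kg, €64,715.10):
Base rate for 5219.01.59 is 20%.
5219.01.59 has an FTA preferential rate, but origin Drenmark is not Duroria; base rate stands.
Duty = €64,715.10 × 20% = €12,943.02.
Line 2 (7279.52.19, Drenoria, 2,342 units, €443,176.66):
Base rate for 7279.52.19 is 9.5% + €3.90/unit.
7279.52.19 has an FTA preferential rate, but origin Drenoria is not Duroria; base rate stands.
Additional duty on 7279.52.19 from Drenoria: +26.2%. Applied ad valorem rate: 9.5% + 26.2% = 35.7%.
Duty = €443,176.66 × 35.7% + 2,342 × €3.90 = €167,347.87.
Line 3 (6884.70.60, Duroria, 206 kg, €32,354.36):
Base rate for 6884.70.60 is 13%.
Origin Duroria qualifies under the Nareth–Duroria agreement and 6884.70.60 is covered: preferential rate Free applies instead.
The additional-duty order on 6884.70.60 targets Drenoria, not Duroria; it does not apply.
Duty = €32,354.36 × 0% = €0.00.
Total = €12,943.02 + €167,347.87 + €0.00 = €180,290.89.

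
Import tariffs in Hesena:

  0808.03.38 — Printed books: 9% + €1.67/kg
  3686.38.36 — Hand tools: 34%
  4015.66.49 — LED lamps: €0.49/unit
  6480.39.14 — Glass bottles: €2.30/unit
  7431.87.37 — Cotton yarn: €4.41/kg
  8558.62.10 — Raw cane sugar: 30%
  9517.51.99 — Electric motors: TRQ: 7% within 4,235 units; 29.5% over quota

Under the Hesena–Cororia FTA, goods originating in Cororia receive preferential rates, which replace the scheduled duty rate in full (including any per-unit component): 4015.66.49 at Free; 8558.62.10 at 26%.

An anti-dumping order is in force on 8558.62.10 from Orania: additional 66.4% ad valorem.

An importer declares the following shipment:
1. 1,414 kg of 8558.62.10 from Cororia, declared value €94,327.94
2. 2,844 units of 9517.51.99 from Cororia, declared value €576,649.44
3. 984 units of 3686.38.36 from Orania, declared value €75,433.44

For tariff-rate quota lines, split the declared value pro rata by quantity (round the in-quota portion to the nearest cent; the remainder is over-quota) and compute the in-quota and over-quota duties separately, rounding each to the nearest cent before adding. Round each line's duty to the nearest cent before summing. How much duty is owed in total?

€90,538.09

Line 1 (8558.62.10, Cororia, 1,414 kg, €94,327.94):
Base rate for 8558.62.10 is 30%.
Origin Cororia qualifies under the Hesena–Cororia agreement and 8558.62.10 is covered: preferential rate 26% applies instead.
The additional-duty order on 8558.62.10 targets Orania, not Cororia; it does not apply.
Duty = €94,327.94 × 26% = €24,525.26.
Line 2 (9517.51.99, Cororia, 2,844 units, €576,649.44):
Code 9517.51.99 is under a tariff-rate quota (threshold 4,235 units). Quantity 2,844 units is within the quota, so the in-quota rate 7% applies to the full value.
Duty = €576,649.44 × 7% = €40,365.46.
Line 3 (3686.38.36, Orania, 984 units, €75,433.44):
Base rate for 3686.38.36 is 34%.
Duty = €75,433.44 × 34% = €25,647.37.
Total = €24,525.26 + €40,365.46 + €25,647.37 = €90,538.09.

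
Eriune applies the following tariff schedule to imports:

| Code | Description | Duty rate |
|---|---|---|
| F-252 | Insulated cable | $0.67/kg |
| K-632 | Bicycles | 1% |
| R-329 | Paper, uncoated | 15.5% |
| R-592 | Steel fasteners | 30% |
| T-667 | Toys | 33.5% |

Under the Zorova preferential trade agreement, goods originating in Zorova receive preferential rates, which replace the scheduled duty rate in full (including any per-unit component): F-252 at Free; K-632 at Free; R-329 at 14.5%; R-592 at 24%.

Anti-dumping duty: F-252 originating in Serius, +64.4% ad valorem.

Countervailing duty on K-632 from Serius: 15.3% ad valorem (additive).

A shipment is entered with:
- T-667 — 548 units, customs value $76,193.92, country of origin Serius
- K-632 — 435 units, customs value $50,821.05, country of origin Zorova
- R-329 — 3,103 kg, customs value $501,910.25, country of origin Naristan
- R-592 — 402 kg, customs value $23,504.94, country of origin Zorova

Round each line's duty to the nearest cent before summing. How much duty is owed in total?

$108,962.24

Line 1 (T-667, Serius, 548 units, $76,193.92):
Base rate for T-667 is 33.5%.
Duty = $76,193.92 × 33.5% = $25,524.96.
Line 2 (K-632, Zorova, 435 units, $50,821.05):
Base rate for K-632 is 1%.
Origin Zorova qualifies under the Eriune–Zorova agreement and K-632 is covered: preferential rate Free applies instead.
The additional-duty order on K-632 targets Serius, not Zorova; it does not apply.
Duty = $50,821.05 × 0% = $0.00.
Line 3 (R-329, Naristan, 3,103 kg, $501,910.25):
Base rate for R-329 is 15.5%.
R-329 has an FTA preferential rate, but origin Naristan is not Zorova; base rate stands.
Duty = $501,910.25 × 15.5% = $77,796.09.
Line 4 (R-592, Zorova, 402 kg, $23,504.94):
Base rate for R-592 is 30%.
Origin Zorova qualifies under the Eriune–Zorova agreement and R-592 is covered: preferential rate 24% applies instead.
Duty = $23,504.94 × 24% = $5,641.19.
Total = $25,524.96 + $0.00 + $77,796.09 + $5,641.19 = $108,962.24.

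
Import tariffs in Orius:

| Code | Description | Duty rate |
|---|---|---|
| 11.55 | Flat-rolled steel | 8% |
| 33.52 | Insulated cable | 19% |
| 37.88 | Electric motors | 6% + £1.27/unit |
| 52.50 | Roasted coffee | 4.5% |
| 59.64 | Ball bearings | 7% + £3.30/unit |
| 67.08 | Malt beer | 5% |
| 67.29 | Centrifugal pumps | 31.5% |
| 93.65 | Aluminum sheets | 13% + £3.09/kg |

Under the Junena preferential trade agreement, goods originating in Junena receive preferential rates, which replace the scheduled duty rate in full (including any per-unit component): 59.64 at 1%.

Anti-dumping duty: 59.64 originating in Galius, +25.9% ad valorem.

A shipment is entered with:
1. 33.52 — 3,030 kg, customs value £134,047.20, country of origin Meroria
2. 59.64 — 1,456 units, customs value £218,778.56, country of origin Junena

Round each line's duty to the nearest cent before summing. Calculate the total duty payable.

Line 1 (33.52, Meroria, 3,030 kg, £134,047.20):
Base rate for 33.52 is 19%.
Duty = £134,047.20 × 19% = £25,468.97.
Line 2 (59.64, Junena, 1,456 units, £218,778.56):
Base rate for 59.64 is 7% + £3.30/unit.
Origin Junena qualifies under the Orius–Junena agreement and 59.64 is covered: preferential rate 1% applies instead.
The additional-duty order on 59.64 targets Galius, not Junena; it does not apply.
Duty = £218,778.56 × 1% = £2,187.79.
Total = £25,468.97 + £2,187.79 = £27,656.76.

£27,656.76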